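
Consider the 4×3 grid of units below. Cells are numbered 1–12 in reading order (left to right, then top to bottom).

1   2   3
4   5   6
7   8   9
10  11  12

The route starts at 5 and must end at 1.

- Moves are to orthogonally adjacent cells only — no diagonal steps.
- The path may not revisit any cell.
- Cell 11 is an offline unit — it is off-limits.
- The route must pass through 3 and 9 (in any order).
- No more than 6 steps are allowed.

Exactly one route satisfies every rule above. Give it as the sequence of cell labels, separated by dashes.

Any route must reach 3 and 9 and still end at 1 within 6 moves, so the order of the required stops is forced.
Route from 5: down 1 to 8, right 1 to 9, up 2 to 3, left 2 to 1 — 6 moves in all.
Check: all required cells visited; 6 ≤ 6 moves.

5 - 8 - 9 - 6 - 3 - 2 - 1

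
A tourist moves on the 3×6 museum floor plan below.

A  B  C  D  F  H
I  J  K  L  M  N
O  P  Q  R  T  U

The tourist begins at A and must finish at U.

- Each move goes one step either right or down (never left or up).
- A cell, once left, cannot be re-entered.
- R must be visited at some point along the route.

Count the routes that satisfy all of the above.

10

A right/down-only route from A to U makes exactly 2 down-moves and 5 right-moves in some order.
With no other constraints that would be C(7,2) = 21 routes.
Split at R and multiply the segment counts: A→R: 10; R→U: 1; product = 10.
That gives 10 routes.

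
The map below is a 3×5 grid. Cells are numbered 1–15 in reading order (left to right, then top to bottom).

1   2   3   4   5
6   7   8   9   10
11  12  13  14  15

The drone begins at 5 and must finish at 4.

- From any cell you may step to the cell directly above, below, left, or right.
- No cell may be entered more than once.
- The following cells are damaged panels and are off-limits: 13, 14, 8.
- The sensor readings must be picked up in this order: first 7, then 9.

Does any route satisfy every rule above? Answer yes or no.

Every way from 5 to 7 runs through 4 — but 4 is where the route must end, so it would be entered once on the way to 7 and again at the finish.

no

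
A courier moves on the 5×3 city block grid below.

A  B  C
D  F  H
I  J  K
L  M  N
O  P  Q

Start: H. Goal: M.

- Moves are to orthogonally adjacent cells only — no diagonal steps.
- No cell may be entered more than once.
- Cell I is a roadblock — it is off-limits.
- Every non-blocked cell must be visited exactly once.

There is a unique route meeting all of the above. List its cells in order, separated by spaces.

Need to visit all 14 open cells exactly once, starting at H and ending at M.
Cell A has only two open neighbours (D and B), so the path must pass straight through it: one of those is the cell it's entered from and the other is where it exits.
Route from H: up 1 to C, left 2 to A, down 1 to D, right 1 to F, down 1 to J, right 1 to K, down 2 to Q, left 2 to O, up 1 to L, right 1 to M — 13 moves in all.
Check: all 14 open cells covered.

H C B A D F J K N Q P O L M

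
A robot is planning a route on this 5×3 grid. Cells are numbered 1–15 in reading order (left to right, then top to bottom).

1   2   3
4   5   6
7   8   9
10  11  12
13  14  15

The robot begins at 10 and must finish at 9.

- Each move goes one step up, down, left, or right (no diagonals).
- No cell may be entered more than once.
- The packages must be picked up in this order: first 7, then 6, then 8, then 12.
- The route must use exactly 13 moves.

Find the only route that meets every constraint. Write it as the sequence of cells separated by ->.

The waypoints must appear in the order 7, 6, 8, 12, with no cell reused.
Route from 10: 3× up (reaching 1), 2× right (reaching 3), down to 6, left to 5, 3× down (reaching 14), right to 15, 2× up (reaching 9) — 13 moves in all.
Check: order respected (7 at step 1, 6 at step 6, 8 at step 8, 12 at step 12); 13 moves as required.

10 -> 7 -> 4 -> 1 -> 2 -> 3 -> 6 -> 5 -> 8 -> 11 -> 14 -> 15 -> 12 -> 9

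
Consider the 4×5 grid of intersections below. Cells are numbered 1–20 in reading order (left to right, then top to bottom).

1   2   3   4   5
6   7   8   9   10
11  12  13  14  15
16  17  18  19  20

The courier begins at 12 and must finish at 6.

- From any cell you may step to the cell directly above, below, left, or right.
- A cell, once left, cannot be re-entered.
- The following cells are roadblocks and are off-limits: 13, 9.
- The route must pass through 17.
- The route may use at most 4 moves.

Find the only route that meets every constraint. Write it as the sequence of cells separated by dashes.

12 - 17 - 16 - 11 - 6

Any route must reach 17 and still end at 6 within 4 moves, so the order of the required stops is forced.
Route from 12: down 1 to 17, left 1 to 16, up 2 to 6 — 4 moves in all.
Check: all required cells visited; 4 ≤ 4 moves.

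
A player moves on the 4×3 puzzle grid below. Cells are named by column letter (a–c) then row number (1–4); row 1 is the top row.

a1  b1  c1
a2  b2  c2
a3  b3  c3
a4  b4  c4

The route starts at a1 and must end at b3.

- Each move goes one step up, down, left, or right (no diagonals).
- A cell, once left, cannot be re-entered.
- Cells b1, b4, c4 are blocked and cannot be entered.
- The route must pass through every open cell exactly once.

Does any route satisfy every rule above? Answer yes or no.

Cell c1 has only one open neighbour but is neither the start nor the goal, so a Hamiltonian route would have to both enter and leave it through the same neighbour — impossible without revisiting.

no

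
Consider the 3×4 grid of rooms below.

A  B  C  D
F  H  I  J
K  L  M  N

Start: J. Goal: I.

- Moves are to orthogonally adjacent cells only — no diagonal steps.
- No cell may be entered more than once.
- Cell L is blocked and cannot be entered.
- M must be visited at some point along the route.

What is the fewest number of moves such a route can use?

Any route passes through M somewhere between J and I. Summing Manhattan distances along the two legs (J → M → I) gives a lower bound of 2 + 1 = 3 moves.
A route of 3 moves achieves this: J → N → M → I.
Since 3 matches the lower bound, it is optimal.

3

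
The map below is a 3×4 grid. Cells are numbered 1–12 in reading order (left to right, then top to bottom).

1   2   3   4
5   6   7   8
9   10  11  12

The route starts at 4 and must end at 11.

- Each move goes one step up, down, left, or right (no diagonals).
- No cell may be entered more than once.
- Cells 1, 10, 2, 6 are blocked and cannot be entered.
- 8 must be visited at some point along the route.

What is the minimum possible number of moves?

Any route passes through 8 somewhere between 4 and 11. Summing Manhattan distances along the two legs (4 → 8 → 11) gives a lower bound of 1 + 2 = 3 moves.
A route of 3 moves achieves this: 4 → 8 → 12 → 11.
Since 3 matches the lower bound, it is optimal.

3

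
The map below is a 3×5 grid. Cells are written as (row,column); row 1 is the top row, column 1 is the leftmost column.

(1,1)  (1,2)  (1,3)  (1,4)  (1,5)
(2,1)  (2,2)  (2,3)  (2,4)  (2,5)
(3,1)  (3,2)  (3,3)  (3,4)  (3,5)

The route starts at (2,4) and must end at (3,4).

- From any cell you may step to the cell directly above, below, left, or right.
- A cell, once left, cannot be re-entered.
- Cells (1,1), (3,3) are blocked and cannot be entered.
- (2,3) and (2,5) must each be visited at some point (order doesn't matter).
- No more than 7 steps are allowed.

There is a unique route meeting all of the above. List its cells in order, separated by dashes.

Any route must reach (2,3) and (2,5) and still end at (3,4) within 7 moves, so the order of the required stops is forced.
Route from (2,4): left to (2,3), up to (1,3), 2× right (reaching (1,5)), 2× down (reaching (3,5)), left to (3,4) — 7 moves in all.
Check: all required cells visited; 7 ≤ 7 moves.

(2,4) - (2,3) - (1,3) - (1,4) - (1,5) - (2,5) - (3,5) - (3,4)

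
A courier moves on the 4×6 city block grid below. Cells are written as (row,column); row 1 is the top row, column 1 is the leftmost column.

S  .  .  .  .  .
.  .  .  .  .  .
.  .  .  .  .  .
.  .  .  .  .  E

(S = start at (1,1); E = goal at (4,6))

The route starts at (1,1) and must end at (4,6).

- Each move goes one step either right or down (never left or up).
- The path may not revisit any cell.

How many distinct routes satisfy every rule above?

56

A right/down-only route from (1,1) to (4,6) makes exactly 3 down-moves and 5 right-moves in some order.
With no other constraints that would be C(8,3) = 56 routes.
That gives 56 routes.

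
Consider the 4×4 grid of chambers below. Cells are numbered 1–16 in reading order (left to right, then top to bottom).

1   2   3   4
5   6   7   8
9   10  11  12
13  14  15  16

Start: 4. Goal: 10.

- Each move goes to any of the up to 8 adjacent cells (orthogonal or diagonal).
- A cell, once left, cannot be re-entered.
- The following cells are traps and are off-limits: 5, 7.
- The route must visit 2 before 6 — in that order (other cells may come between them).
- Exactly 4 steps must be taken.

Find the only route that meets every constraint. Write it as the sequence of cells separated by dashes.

The waypoints must appear in the order 2, 6, with no cell reused.
Route from 4: 2× left (reaching 2), 2× down (reaching 10) — 4 moves in all.
Check: order respected (2 at step 2, 6 at step 3); 4 moves as required.

4 - 3 - 2 - 6 - 10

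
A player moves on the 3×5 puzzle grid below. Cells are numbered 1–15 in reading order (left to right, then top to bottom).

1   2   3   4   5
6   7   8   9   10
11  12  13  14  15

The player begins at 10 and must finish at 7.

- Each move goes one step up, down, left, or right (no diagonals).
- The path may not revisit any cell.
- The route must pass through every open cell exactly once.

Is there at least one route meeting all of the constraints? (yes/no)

Colour the cells like a checkerboard: each orthogonal step flips colour, so a Hamiltonian route alternates colours. Here there are 8 cells of one colour and 7 of the other, with start on the opposite colour to the goal — the counts and endpoints can't be arranged into an alternating sequence of length 15, so no Hamiltonian route exists.

no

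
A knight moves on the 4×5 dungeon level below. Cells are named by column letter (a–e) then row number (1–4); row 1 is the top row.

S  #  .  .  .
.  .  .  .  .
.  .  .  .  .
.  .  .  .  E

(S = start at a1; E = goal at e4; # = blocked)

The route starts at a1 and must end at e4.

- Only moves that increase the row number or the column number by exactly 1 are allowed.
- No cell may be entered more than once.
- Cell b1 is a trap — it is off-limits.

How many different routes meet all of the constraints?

15

A right/down-only route from a1 to e4 makes exactly 3 down-moves and 4 right-moves in some order.
With no other constraints that would be C(7,3) = 35 routes.
Subtract routes through each blocked cell (inclusion–exclusion for overlaps): − through b1: 20 → 15.
That gives 15 routes.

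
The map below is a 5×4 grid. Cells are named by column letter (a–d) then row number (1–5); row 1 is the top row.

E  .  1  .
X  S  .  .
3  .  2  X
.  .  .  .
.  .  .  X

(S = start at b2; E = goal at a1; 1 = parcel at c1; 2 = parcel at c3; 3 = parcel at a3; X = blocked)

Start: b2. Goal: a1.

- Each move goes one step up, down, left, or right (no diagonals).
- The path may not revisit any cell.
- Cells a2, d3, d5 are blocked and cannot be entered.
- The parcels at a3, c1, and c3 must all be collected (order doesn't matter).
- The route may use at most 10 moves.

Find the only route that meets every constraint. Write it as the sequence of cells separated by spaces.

b2 b3 a3 a4 b4 c4 c3 c2 c1 b1 a1

The budget equals the shortest possible length, so every move has to be on a shortest route through the required cells.
Route from b2: down 1 to b3, left 1 to a3, down 1 to a4, right 2 to c4, up 3 to c1, left 2 to a1 — 10 moves in all.
Check: all required cells visited; 10 ≤ 10 moves.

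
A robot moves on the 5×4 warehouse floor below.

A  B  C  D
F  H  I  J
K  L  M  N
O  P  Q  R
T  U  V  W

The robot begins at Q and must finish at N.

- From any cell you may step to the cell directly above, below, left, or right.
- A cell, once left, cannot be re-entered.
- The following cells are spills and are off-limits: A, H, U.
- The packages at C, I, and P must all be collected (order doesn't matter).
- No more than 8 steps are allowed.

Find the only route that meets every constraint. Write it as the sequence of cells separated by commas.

Q, P, L, M, I, C, D, J, N

The 8-move cap with required stops at C, I, P leaves no slack for detours.
Route from Q: left 1 to P, up 1 to L, right 1 to M, up 2 to C, right 1 to D, down 2 to N — 8 moves in all.
Check: all required cells visited; 8 ≤ 8 moves.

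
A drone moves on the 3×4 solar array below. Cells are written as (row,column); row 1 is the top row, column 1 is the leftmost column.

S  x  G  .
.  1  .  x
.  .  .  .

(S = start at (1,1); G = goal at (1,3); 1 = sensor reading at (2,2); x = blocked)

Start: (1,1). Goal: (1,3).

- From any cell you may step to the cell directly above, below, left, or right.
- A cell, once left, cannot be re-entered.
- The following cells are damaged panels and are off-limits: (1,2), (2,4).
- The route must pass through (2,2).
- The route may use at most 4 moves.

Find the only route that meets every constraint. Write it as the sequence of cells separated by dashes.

(1,1) - (2,1) - (2,2) - (2,3) - (1,3)

The 4-move cap with required stops at (2,2) leaves no slack for detours.
Route from (1,1): down 1 to (2,1), right 2 to (2,3), up 1 to (1,3) — 4 moves in all.
Check: all required cells visited; 4 ≤ 4 moves.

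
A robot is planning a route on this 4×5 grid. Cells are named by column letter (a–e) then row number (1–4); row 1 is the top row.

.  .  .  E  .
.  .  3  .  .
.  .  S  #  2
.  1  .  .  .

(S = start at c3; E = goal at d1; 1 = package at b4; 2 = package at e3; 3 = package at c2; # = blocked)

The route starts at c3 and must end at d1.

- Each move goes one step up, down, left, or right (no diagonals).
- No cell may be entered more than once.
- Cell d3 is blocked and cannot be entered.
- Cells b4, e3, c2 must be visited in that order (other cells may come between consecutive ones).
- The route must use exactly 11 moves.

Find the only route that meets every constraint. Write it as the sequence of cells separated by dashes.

c3 - b3 - b4 - c4 - d4 - e4 - e3 - e2 - d2 - c2 - c1 - d1

The waypoints must appear in the order b4, e3, c2, with no cell reused.
Route from c3: left to b3, down to b4, 3× right (reaching e4), 2× up (reaching e2), 2× left (reaching c2), up to c1, right to d1 — 11 moves in all.
Check: order respected (1 at step 2, 2 at step 6, 3 at step 9); 11 moves as required.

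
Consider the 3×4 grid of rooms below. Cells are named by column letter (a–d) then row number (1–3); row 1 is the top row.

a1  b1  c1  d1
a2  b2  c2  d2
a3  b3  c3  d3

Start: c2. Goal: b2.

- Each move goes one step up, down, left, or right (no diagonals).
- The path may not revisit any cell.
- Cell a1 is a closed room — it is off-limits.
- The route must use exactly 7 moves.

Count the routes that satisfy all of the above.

Need simple routes of exactly 7 moves from c2 to b2 (Manhattan distance 1, so 3 moves are spent on a detour and 3 undoing it).
Enumerating: c2 c1 d1 d2 d3 c3 b3 b2 | c2 c3 d3 d2 d1 c1 b1 b2 | c2 d2 d3 c3 b3 a3 a2 b2.
That gives 3 routes.

3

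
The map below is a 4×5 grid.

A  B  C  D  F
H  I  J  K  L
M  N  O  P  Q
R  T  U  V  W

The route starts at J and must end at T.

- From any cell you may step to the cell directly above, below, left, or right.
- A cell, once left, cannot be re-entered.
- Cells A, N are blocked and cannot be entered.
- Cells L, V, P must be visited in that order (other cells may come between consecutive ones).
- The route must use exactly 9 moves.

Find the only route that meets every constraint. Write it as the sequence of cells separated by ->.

J -> K -> L -> Q -> W -> V -> P -> O -> U -> T

The waypoints must appear in the order L, V, P, with no cell reused.
Route from J: right 2 to L, down 2 to W, left 1 to V, up 1 to P, left 1 to O, down 1 to U, left 1 to T — 9 moves in all.
Check: order respected (L at step 2, V at step 5, P at step 6); 9 moves as required.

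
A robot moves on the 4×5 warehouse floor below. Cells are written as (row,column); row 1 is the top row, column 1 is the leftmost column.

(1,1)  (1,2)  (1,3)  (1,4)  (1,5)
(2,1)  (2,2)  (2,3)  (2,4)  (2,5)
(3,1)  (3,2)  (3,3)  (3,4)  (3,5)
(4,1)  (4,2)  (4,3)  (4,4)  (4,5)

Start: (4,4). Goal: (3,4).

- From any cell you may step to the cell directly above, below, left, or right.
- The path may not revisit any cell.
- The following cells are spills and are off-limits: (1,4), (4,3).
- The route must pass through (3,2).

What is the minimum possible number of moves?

Any route passes through (3,2) somewhere between (4,4) and (3,4). Summing Manhattan distances along the two legs ((4,4) → (3,2) → (3,4)) gives a lower bound of 3 + 2 = 5 moves.
The shortest route satisfying every rule uses 9 moves: (4,4) → (4,5) → (3,5) → (2,5) → (2,4) → (2,3) → (2,2) → (3,2) → (3,3) → (3,4).
The bound of 5 isn't tight here; checking systematically, no route of length 5 through 8 satisfies every constraint (on a 4-connected grid the length of any start-to-goal walk has the same parity as the Manhattan bound, so only lengths 5, 7, 9, … need checking), so 9 is the minimum.

9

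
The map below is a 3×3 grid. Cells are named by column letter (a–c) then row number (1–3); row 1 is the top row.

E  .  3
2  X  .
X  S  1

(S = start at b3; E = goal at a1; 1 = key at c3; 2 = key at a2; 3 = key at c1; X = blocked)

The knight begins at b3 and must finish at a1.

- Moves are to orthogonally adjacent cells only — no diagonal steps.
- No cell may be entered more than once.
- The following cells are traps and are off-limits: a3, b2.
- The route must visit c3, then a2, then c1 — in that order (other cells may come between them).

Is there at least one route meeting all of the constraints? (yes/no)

no

a2 must be visited but has only one open neighbour (a1), and it is neither the start nor the goal — the route would have to enter and leave through a1, re-entering it.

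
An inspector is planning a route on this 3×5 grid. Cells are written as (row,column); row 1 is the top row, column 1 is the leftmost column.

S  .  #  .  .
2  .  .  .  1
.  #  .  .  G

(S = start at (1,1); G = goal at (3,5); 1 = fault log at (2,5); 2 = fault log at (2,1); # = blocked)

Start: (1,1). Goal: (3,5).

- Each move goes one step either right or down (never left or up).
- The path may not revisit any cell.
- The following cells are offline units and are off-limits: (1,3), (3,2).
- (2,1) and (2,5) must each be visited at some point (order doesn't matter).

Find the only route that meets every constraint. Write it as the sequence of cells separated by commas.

Moves only go right or down, so the column and row indices never decrease.
Route from (1,1): down 1 to (2,1), right 4 to (2,5), down 1 to (3,5) — 6 moves in all.
Check: all required cells visited.

(1,1), (2,1), (2,2), (2,3), (2,4), (2,5), (3,5)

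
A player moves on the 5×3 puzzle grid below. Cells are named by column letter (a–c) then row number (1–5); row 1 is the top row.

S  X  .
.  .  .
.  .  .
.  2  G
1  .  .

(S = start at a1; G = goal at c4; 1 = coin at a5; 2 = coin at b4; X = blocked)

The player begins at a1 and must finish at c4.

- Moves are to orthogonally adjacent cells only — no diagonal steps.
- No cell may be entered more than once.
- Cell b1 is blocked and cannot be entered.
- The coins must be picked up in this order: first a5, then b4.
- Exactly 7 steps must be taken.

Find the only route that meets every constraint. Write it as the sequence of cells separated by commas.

a1, a2, a3, a4, a5, b5, b4, c4

The waypoints must appear in the order a5, b4, with no cell reused.
Route from a1: 4× down (reaching a5), right to b5, up to b4, right to c4 — 7 moves in all.
Check: order respected (1 at step 4, 2 at step 6); 7 moves as required.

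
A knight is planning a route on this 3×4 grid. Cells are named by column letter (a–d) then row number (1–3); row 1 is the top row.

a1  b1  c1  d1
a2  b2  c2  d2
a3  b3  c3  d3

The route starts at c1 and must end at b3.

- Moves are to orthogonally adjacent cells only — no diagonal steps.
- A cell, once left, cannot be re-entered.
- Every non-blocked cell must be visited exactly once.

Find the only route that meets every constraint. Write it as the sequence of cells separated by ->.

c1 -> d1 -> d2 -> d3 -> c3 -> c2 -> b2 -> b1 -> a1 -> a2 -> a3 -> b3

Need to visit all 12 open cells exactly once, starting at c1 and ending at b3.
Route from c1: right to d1, 2× down (reaching d3), left to c3, up to c2, left to b2, up to b1, left to a1, 2× down (reaching a3), right to b3 — 11 moves in all.
Check: all 12 open cells covered.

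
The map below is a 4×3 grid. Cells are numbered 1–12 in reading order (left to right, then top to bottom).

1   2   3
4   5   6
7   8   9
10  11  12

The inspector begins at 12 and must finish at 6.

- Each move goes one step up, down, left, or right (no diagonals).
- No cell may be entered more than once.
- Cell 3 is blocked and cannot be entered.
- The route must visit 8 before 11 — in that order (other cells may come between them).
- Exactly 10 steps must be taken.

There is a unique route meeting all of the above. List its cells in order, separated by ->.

12 -> 9 -> 8 -> 11 -> 10 -> 7 -> 4 -> 1 -> 2 -> 5 -> 6

The waypoints must appear in the order 8, 11, with no cell reused.
Route from 12: up to 9, left to 8, down to 11, left to 10, 3× up (reaching 1), right to 2, down to 5, right to 6 — 10 moves in all.
Check: order respected (8 at step 2, 11 at step 3); 10 moves as required.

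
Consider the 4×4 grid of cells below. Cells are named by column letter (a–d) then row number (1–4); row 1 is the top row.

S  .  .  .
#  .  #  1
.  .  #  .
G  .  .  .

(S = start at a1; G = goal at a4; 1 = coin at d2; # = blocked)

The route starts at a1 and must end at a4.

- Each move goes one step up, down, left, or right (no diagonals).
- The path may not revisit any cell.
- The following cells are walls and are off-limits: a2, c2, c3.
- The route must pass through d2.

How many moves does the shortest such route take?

Any route passes through d2 somewhere between a1 and a4. Summing Manhattan distances along the two legs (a1 → d2 → a4) gives a lower bound of 4 + 5 = 9 moves.
A route of 9 moves achieves this: a1 → b1 → c1 → d1 → d2 → d3 → d4 → c4 → b4 → a4.
Since 9 matches the lower bound, it is optimal.

9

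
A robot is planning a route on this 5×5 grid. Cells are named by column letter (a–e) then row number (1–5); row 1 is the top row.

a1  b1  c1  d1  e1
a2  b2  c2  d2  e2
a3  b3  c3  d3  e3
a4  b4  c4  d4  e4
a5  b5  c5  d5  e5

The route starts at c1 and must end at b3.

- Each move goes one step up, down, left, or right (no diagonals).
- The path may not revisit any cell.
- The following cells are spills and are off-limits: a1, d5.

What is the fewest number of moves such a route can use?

3

The Manhattan distance from c1 to b3 is |1−3| + |3−2| = 3, so at least 3 moves are needed.
A route of 3 moves achieves this: c1 → c2 → c3 → b3.
Since 3 matches the lower bound, it is optimal.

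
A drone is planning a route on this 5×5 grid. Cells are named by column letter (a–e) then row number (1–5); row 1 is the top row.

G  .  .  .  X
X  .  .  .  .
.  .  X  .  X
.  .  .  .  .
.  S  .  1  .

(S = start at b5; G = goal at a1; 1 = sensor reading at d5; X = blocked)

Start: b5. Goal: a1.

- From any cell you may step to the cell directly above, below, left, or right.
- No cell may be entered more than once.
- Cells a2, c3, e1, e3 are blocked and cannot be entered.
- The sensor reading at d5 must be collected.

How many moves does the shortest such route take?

Any route passes through d5 somewhere between b5 and a1. Summing Manhattan distances along the two legs (b5 → d5 → a1) gives a lower bound of 2 + 7 = 9 moves.
A route of 9 moves achieves this: b5 → c5 → d5 → d4 → d3 → d2 → d1 → c1 → b1 → a1.
Since 9 matches the lower bound, it is optimal.

9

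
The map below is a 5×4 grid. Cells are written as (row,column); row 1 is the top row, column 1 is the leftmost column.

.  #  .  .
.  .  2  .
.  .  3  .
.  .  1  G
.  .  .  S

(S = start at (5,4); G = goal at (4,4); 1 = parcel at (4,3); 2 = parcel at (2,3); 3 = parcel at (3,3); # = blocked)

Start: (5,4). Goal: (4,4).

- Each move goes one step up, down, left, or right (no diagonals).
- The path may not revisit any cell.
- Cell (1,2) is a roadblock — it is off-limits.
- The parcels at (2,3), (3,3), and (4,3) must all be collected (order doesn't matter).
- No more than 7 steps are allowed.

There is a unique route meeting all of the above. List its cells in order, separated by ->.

(5,4) -> (5,3) -> (4,3) -> (3,3) -> (2,3) -> (2,4) -> (3,4) -> (4,4)

Any route must reach (2,3), (3,3), and (4,3) and still end at (4,4) within 7 moves, so the order of the required stops is forced.
Route from (5,4): left 1 to (5,3), up 3 to (2,3), right 1 to (2,4), down 2 to (4,4) — 7 moves in all.
Check: all required cells visited; 7 ≤ 7 moves.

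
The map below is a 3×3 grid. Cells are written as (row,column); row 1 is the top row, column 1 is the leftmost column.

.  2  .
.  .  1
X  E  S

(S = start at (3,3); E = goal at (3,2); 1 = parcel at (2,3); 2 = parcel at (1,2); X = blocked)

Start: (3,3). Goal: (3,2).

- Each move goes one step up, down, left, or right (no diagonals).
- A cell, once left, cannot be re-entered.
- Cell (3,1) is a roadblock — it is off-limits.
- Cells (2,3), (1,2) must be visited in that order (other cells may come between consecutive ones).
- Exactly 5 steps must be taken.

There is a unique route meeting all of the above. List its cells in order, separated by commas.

The waypoints must appear in the order (2,3), (1,2), with no cell reused.
Route from (3,3): 2× up (reaching (1,3)), left to (1,2), 2× down (reaching (3,2)) — 5 moves in all.
Check: order respected (1 at step 1, 2 at step 3); 5 moves as required.

(3,3), (2,3), (1,3), (1,2), (2,2), (3,2)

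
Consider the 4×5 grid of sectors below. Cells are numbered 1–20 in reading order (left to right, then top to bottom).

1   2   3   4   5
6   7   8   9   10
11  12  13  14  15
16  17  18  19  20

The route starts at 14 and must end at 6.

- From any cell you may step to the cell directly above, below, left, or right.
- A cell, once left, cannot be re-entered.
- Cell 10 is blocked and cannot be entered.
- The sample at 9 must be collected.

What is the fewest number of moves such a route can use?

4

Any route passes through 9 somewhere between 14 and 6. Summing Manhattan distances along the two legs (14 → 9 → 6) gives a lower bound of 1 + 3 = 4 moves.
A route of 4 moves achieves this: 14 → 9 → 8 → 7 → 6.
Since 4 matches the lower bound, it is optimal.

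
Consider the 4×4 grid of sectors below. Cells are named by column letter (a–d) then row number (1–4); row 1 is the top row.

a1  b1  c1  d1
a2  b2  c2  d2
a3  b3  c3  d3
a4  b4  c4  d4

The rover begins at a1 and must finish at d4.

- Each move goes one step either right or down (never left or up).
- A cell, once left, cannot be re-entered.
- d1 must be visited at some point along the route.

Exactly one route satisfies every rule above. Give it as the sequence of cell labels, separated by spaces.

Moves only go right or down, so the column and row indices never decrease.
Route from a1: 3× right (reaching d1), 3× down (reaching d4) — 6 moves in all.
Check: all required cells visited.

a1 b1 c1 d1 d2 d3 d4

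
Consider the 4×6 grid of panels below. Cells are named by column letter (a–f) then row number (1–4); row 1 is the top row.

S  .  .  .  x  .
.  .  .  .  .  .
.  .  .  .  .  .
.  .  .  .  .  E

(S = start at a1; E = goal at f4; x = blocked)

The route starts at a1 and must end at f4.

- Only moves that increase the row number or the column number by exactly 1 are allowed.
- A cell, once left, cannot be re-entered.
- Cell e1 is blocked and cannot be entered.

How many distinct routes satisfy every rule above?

52

A right/down-only route from a1 to f4 makes exactly 3 down-moves and 5 right-moves in some order.
With no other constraints that would be C(8,3) = 56 routes.
Subtract routes through each blocked cell (inclusion–exclusion for overlaps): − through e1: 4 → 52.
That gives 52 routes.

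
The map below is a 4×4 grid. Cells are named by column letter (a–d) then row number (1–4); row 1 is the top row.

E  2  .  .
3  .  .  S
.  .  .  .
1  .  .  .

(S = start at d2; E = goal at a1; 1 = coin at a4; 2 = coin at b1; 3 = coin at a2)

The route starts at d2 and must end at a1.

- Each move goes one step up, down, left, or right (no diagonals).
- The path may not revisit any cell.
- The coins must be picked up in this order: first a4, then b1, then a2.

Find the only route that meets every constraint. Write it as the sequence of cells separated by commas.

d2, d3, d4, c4, b4, a4, a3, b3, c3, c2, c1, b1, b2, a2, a1

The waypoints must appear in the order a4, b1, a2, with no cell reused.
Route from d2: 2× down (reaching d4), 3× left (reaching a4), up to a3, 2× right (reaching c3), 2× up (reaching c1), left to b1, down to b2, left to a2, up to a1 — 14 moves in all.
Check: order respected (1 at step 5, 2 at step 11, 3 at step 13).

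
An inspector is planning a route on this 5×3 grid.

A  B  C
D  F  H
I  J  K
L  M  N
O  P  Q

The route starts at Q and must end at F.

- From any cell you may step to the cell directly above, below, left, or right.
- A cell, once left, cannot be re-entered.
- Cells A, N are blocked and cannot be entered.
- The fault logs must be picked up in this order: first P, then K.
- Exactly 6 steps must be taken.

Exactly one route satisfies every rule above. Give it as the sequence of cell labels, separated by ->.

Q -> P -> M -> J -> K -> H -> F

The waypoints must appear in the order P, K, with no cell reused.
Route from Q: left 1 to P, up 2 to J, right 1 to K, up 1 to H, left 1 to F — 6 moves in all.
Check: order respected (P at step 1, K at step 4); 6 moves as required.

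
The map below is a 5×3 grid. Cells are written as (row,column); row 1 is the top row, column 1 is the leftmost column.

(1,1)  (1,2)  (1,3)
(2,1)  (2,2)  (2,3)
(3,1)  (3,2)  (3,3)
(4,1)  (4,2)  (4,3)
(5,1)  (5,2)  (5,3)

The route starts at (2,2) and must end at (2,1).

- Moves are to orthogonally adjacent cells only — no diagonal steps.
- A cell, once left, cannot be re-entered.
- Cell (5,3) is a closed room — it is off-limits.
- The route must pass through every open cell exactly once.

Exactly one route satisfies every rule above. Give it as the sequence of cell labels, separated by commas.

(2,2), (3,2), (3,1), (4,1), (5,1), (5,2), (4,2), (4,3), (3,3), (2,3), (1,3), (1,2), (1,1), (2,1)

Need to visit all 14 open cells exactly once, starting at (2,2) and ending at (2,1).
Route from (2,2): down 1 to (3,2), left 1 to (3,1), down 2 to (5,1), right 1 to (5,2), up 1 to (4,2), right 1 to (4,3), up 3 to (1,3), left 2 to (1,1), down 1 to (2,1) — 13 moves in all.
Check: all 14 open cells covered.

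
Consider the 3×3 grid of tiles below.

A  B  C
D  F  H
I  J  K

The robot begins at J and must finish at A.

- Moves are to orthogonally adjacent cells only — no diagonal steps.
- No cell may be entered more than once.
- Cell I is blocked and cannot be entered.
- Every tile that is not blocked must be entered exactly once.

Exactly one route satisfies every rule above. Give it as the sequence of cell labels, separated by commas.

Need to visit all 8 open cells exactly once, starting at J and ending at A.
Cell C has only two open neighbours (H and B), so the path must pass straight through it: one of those is the cell it's entered from and the other is where it exits.
Route from J: right 1 to K, up 2 to C, left 1 to B, down 1 to F, left 1 to D, up 1 to A — 7 moves in all.
Check: all 8 open cells covered.

J, K, H, C, B, F, D, A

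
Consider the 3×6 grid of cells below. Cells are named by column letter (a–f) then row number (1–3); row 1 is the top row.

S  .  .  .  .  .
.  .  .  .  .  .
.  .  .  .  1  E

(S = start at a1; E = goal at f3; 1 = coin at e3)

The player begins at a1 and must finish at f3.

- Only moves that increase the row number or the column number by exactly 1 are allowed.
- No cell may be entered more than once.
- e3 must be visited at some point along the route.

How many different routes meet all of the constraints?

15

A right/down-only route from a1 to f3 makes exactly 2 down-moves and 5 right-moves in some order.
With no other constraints that would be C(7,2) = 21 routes.
Split at e3 and multiply the segment counts: a1→e3: 15; e3→f3: 1; product = 15.
That gives 15 routes.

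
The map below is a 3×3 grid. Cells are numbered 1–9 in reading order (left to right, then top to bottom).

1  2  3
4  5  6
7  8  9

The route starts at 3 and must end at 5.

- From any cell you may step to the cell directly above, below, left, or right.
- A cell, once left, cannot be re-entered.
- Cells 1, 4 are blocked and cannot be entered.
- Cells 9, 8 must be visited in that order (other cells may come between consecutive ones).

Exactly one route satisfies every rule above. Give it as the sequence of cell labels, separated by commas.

The waypoints must appear in the order 9, 8, with no cell reused.
Route from 3: down 2 to 9, left 1 to 8, up 1 to 5 — 4 moves in all.
Check: order respected (9 at step 2, 8 at step 3).

3, 6, 9, 8, 5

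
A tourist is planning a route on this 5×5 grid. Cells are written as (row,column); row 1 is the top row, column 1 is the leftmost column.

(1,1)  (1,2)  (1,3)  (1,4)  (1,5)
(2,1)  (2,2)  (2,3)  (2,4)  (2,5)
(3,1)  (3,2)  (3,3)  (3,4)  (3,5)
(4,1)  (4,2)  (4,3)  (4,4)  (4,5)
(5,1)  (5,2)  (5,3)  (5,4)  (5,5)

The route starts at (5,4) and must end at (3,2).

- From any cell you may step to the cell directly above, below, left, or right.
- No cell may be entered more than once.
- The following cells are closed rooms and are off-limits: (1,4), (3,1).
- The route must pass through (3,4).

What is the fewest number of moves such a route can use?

4

Any route passes through (3,4) somewhere between (5,4) and (3,2). Summing Manhattan distances along the two legs ((5,4) → (3,4) → (3,2)) gives a lower bound of 2 + 2 = 4 moves.
A route of 4 moves achieves this: (5,4) → (4,4) → (3,4) → (3,3) → (3,2).
Since 4 matches the lower bound, it is optimal.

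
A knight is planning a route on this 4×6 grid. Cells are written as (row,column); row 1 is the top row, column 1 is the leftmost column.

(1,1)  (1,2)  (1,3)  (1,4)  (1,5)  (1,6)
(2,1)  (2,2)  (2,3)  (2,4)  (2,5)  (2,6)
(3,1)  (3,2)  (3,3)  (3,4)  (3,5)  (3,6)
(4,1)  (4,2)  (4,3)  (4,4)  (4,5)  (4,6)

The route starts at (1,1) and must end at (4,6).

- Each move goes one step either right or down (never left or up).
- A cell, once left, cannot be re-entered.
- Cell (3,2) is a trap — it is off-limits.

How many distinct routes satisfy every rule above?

41

A right/down-only route from (1,1) to (4,6) makes exactly 3 down-moves and 5 right-moves in some order.
With no other constraints that would be C(8,3) = 56 routes.
Subtract routes through each blocked cell (inclusion–exclusion for overlaps): − through (3,2): 15 → 41.
That gives 41 routes.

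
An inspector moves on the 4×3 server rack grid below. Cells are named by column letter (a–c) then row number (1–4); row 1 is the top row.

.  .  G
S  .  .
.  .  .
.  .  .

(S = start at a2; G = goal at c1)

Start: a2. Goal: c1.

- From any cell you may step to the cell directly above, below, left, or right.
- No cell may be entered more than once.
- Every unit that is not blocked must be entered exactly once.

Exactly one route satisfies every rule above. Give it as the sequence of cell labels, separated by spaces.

Need to visit all 12 open cells exactly once, starting at a2 and ending at c1.
Route from a2: up to a1, right to b1, 2× down (reaching b3), left to a3, down to a4, 2× right (reaching c4), 3× up (reaching c1) — 11 moves in all.
Check: all 12 open cells covered.

a2 a1 b1 b2 b3 a3 a4 b4 c4 c3 c2 c1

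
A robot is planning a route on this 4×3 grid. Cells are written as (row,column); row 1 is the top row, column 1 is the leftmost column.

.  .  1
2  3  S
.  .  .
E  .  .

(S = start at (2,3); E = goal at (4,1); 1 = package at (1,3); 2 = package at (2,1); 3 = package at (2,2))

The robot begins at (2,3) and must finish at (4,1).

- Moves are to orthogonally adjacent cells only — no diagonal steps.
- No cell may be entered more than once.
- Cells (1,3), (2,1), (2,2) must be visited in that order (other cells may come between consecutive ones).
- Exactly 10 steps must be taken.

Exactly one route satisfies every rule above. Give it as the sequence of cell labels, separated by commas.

The waypoints must appear in the order (1,3), (2,1), (2,2), with no cell reused.
Route from (2,3): up 1 to (1,3), left 2 to (1,1), down 1 to (2,1), right 1 to (2,2), down 1 to (3,2), right 1 to (3,3), down 1 to (4,3), left 2 to (4,1) — 10 moves in all.
Check: order respected (1 at step 1, 2 at step 4, 3 at step 5); 10 moves as required.

(2,3), (1,3), (1,2), (1,1), (2,1), (2,2), (3,2), (3,3), (4,3), (4,2), (4,1)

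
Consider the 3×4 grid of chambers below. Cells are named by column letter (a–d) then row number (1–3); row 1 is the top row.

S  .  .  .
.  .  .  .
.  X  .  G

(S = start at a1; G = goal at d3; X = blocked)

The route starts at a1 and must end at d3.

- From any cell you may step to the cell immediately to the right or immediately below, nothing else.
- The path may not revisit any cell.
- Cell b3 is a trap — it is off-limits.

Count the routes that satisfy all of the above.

7

A right/down-only route from a1 to d3 makes exactly 2 down-moves and 3 right-moves in some order.
With no other constraints that would be C(5,2) = 10 routes.
Subtract routes through each blocked cell (inclusion–exclusion for overlaps): − through b3: 3 → 7.
That gives 7 routes.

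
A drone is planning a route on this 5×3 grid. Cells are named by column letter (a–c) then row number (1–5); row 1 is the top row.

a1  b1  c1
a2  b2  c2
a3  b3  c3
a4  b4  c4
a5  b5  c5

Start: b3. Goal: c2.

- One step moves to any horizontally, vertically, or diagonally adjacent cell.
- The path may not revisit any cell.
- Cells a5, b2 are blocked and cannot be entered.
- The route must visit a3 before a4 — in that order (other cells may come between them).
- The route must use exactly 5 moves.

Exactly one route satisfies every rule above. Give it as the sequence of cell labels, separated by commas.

b3, a3, a4, b4, c3, c2

The waypoints must appear in the order a3, a4, with no cell reused.
Route from b3: left 1 to a3, down 1 to a4, right 1 to b4, up-right 1 to c3, up 1 to c2 — 5 moves in all.
Check: order respected (a3 at step 1, a4 at step 2); 5 moves as required.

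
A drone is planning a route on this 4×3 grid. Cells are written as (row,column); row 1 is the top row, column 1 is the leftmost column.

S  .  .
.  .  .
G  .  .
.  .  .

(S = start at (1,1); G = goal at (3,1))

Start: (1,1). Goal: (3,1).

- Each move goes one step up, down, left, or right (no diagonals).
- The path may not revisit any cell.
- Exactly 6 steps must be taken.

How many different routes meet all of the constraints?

7

Need simple routes of exactly 6 moves from (1,1) to (3,1) (Manhattan distance 2, so 2 moves are spent on a detour and 2 undoing it).
Enumerating: (1,1) (2,1) (2,2) (3,2) (4,2) (4,1) (3,1) | (1,1) (2,1) (2,2) (2,3) (3,3) (3,2) (3,1) | (1,1) (1,2) (2,2) (3,2) (4,2) (4,1) (3,1) | (1,1) (1,2) (2,2) (2,3) (3,3) (3,2) (3,1) | (1,1) (1,2) (1,3) (2,3) (3,3) (3,2) (3,1) | (1,1) (1,2) (1,3) (2,3) (2,2) (3,2) (3,1) | (1,1) (1,2) (1,3) (2,3) (2,2) (2,1) (3,1).
That gives 7 routes.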